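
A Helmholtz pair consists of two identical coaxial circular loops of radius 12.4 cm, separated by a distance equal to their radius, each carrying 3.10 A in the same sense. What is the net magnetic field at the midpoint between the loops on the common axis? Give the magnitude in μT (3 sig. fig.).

B ≈ 22.5 μT

Each loop contributes B = μ₀IR²/[2(R²+z²)^(3/2)] on the axis, with z measured from that loop.
Loop 1 (z = 0.062 m): B₁ = 1.12×10⁻⁵ T. Loop 2 (z = 0.062 m): B₂ = 1.12×10⁻⁵ T.
The fields add: B = B₁ + B₂ = 2.25×10⁻⁵ T.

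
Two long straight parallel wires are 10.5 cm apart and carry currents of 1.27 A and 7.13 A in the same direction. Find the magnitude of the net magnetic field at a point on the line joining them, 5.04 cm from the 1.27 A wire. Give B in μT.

B ≈ 21.1 μT

Each long wire gives B = μ₀I/(2πd). Distances are d₁ = 0.0504 m and d₂ = 0.0546 m.
B₁ = 5.04×10⁻⁶ T, B₂ = 2.61×10⁻⁵ T.
Between parallel currents the two contributions point in opposite directions, so they subtract. B = |B₁ − B₂| = |5.04×10⁻⁶ − 2.61×10⁻⁵| = 2.11×10⁻⁵ T.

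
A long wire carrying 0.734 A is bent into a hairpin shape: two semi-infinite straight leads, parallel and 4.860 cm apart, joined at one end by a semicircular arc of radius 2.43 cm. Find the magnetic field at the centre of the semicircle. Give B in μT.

The semicircular arc contributes B_arc = μ₀I·π/(4πR) = μ₀I/(4R) = 9.49×10⁻⁶ T.
Each semi-infinite lead is at perpendicular distance R = 0.0243 m from the centre, with the perpendicular foot at its near end, so it contributes μ₀I/(4πR); both point the same way, together 6.04×10⁻⁶ T.
Arc and leads all point the same direction: B = 9.49×10⁻⁶ + 6.04×10⁻⁶ = 1.55×10⁻⁵ T.

B ≈ 15.5 μT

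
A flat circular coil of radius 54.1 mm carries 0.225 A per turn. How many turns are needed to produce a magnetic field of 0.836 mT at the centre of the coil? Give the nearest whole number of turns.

For an N-turn coil, B = Nμ₀I/(2R). A single turn gives B₁ = 2.61×10⁻⁶ T with R = 0.0541 m.
N = B/B₁ = 8.36×10⁻⁴ / 2.61×10⁻⁶ = 319.92.

N = 320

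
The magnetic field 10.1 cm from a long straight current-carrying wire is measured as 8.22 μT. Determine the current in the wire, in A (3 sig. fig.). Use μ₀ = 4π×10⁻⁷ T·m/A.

For a long straight wire B = μ₀I/(2πd), so I = 2πdB/μ₀.
I = 2π × 0.101 × 8.22×10⁻⁶ / (4π×10⁻⁷) = 4.15 A.

I ≈ 4.15 A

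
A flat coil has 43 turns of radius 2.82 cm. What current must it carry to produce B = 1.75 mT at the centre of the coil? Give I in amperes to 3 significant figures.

For an N-turn coil, B = Nμ₀I/(2R) with R = 0.0282 m, so I = 2RB/(Nμ₀) = 2 × 0.0282 × 1.75×10⁻³ / (43 × 4π×10⁻⁷) = 1.83 A.

I ≈ 1.83 A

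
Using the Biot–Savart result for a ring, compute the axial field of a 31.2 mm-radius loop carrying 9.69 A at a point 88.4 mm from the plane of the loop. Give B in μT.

B ≈ 7.19 μT

On the axis of a circular loop, B = μ₀IR² / [2(R²+z²)^(3/2)].
R² + z² = (0.0312)² + (0.0884)² = 0.008788 m², and (R²+z²)^(3/2) = 8.24×10⁻⁴ m³.
B = (4π×10⁻⁷ × 9.69 × 0.0009734) / (2 × 8.24×10⁻⁴) = 7.19×10⁻⁶ T.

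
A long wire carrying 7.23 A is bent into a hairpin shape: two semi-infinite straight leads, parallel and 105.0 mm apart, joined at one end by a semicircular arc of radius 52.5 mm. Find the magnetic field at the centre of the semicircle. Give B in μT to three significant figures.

The semicircular arc contributes B_arc = μ₀I·π/(4πR) = μ₀I/(4R) = 4.33×10⁻⁵ T.
Each semi-infinite lead is at perpendicular distance R = 0.0525 m from the centre, with the perpendicular foot at its near end, so it contributes μ₀I/(4πR); both point the same way, together 2.75×10⁻⁵ T.
Arc and leads all point the same direction: B = 4.33×10⁻⁵ + 2.75×10⁻⁵ = 7.08×10⁻⁵ T.

B ≈ 70.8 μT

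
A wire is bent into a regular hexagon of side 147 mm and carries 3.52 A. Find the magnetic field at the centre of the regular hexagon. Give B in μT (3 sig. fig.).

B ≈ 16.6 μT

Each side is a finite straight segment at perpendicular distance d = a/(2 tan(π/6)) = 0.1273 m from the centre, with end-angles ±π/6.
One side contributes B₁ = (μ₀I/4πd)·2 sin(π/6) = 2.76×10⁻⁶ T.
All 6 sides add in the same direction: B = 6 × 2.76×10⁻⁶ = 1.66×10⁻⁵ T.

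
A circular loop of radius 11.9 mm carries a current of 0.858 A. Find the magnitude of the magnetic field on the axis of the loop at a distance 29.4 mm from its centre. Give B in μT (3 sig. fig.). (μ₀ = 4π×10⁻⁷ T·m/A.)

B ≈ 2.39 μT

On the axis of a circular loop, B = μ₀IR² / [2(R²+z²)^(3/2)].
R² + z² = (0.0119)² + (0.0294)² = 0.001006 m², and (R²+z²)^(3/2) = 3.19×10⁻⁵ m³.
B = (4π×10⁻⁷ × 0.858 × 0.0001416) / (2 × 3.19×10⁻⁵) = 2.39×10⁻⁶ T.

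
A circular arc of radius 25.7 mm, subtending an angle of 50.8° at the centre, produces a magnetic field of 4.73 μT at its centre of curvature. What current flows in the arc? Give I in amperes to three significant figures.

For a circular arc, B = μ₀Iφ/(4πR) with φ in radians; here φ = 0.8866 rad.
So I = 4πRB/(μ₀φ) = 4π × 0.0257 × 4.73×10⁻⁶ / (4π×10⁻⁷ × 0.8866) = 1.37 A.

I ≈ 1.37 A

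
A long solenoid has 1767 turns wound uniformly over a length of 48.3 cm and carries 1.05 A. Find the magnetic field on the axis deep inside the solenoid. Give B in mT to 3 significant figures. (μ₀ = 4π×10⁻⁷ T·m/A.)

B ≈ 4.83 mT

Inside a long solenoid, B = μ₀nI with n = 3658 turns/m.
B = 4π×10⁻⁷ × 3658 × 1.05 = 4.83×10⁻³ T.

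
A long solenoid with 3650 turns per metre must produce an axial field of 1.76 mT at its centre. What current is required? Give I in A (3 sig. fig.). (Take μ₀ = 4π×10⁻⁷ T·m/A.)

Inside a long solenoid B = μ₀nI with n = 3650 m⁻¹, so I = B/(μ₀n).
I = 1.76×10⁻³ / (4π×10⁻⁷ × 3650) = 0.384 A.

I ≈ 0.384 A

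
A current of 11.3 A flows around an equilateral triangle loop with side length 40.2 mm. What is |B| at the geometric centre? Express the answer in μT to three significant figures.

Each side is a finite straight segment at perpendicular distance d = a/(2 tan(π/3)) = 0.0116 m from the centre, with end-angles ±π/3.
One side contributes B₁ = (μ₀I/4πd)·2 sin(π/3) = 1.69×10⁻⁴ T.
All 3 sides add in the same direction: B = 3 × 1.69×10⁻⁴ = 5.06×10⁻⁴ T.

B ≈ 506 μT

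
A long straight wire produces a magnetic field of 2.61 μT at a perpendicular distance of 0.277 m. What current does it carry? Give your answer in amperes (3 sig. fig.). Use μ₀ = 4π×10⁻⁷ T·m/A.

I ≈ 3.61 A

For a long straight wire B = μ₀I/(2πd), so I = 2πdB/μ₀.
I = 2π × 0.277 × 2.61×10⁻⁶ / (4π×10⁻⁷) = 3.61 A.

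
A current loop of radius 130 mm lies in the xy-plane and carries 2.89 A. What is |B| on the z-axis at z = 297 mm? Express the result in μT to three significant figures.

On the axis of a circular loop, B = μ₀IR² / [2(R²+z²)^(3/2)].
R² + z² = (0.13)² + (0.297)² = 0.1051 m², and (R²+z²)^(3/2) = 3.41×10⁻² m³.
B = (4π×10⁻⁷ × 2.89 × 0.0169) / (2 × 3.41×10⁻²) = 9.01×10⁻⁷ T.

B ≈ 0.901 μT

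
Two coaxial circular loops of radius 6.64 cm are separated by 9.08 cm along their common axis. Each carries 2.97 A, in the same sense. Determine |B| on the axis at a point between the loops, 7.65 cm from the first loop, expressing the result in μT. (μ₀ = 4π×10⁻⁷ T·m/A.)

Each loop contributes B = μ₀IR²/[2(R²+z²)^(3/2)] on the axis, with z measured from that loop.
Loop 1 (z = 0.0765 m): B₁ = 7.92×10⁻⁶ T. Loop 2 (z = 0.0143 m): B₂ = 2.63×10⁻⁵ T.
The fields add: B = B₁ + B₂ = 3.42×10⁻⁵ T.

B ≈ 34.2 μT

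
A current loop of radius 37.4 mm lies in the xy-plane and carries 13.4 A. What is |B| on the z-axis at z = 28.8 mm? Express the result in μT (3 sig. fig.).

B ≈ 112 μT

On the axis of a circular loop, B = μ₀IR² / [2(R²+z²)^(3/2)].
R² + z² = (0.0374)² + (0.0288)² = 0.002228 m², and (R²+z²)^(3/2) = 1.05×10⁻⁴ m³.
B = (4π×10⁻⁷ × 13.4 × 0.001399) / (2 × 1.05×10⁻⁴) = 1.12×10⁻⁴ T.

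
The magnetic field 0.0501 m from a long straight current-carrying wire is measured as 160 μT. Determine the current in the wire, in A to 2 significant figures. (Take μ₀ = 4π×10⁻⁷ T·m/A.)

For a long straight wire B = μ₀I/(2πd), so I = 2πdB/μ₀.
I = 2π × 0.0501 × 1.60×10⁻⁴ / (4π×10⁻⁷) = 40.1 A.

I ≈ 40 A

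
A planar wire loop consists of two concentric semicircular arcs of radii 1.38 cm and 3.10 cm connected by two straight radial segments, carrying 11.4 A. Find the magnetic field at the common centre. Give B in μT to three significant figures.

The radial connectors point toward the centre, so dl × r̂ = 0 and they contribute nothing.
Each semicircle gives μ₀I/(4R): inner arc 2.60×10⁻⁴ T, outer arc 1.16×10⁻⁴ T.
The two arcs carry current in opposite angular senses, so their fields oppose: B = |2.60×10⁻⁴ − 1.16×10⁻⁴| = 1.44×10⁻⁴ T.

B ≈ 144 μT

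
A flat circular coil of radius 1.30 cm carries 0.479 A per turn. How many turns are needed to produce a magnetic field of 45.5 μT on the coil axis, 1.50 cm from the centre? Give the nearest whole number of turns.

For an N-turn coil, B = Nμ₀IR²/[2(R²+z²)^(3/2)]. A single turn gives B₁ = 6.50×10⁻⁶ T with R = 0.013 m, z = 0.015 m.
N = B/B₁ = 4.55×10⁻⁵ / 6.50×10⁻⁶ = 7.00.

N = 7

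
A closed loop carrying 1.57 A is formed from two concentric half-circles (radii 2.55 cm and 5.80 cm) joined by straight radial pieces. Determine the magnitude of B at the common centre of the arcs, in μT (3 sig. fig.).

The radial connectors point toward the centre, so dl × r̂ = 0 and they contribute nothing.
Each semicircle gives μ₀I/(4R): inner arc 1.93×10⁻⁵ T, outer arc 8.50×10⁻⁶ T.
The two arcs carry current in opposite angular senses, so their fields oppose: B = |1.93×10⁻⁵ − 8.50×10⁻⁶| = 1.08×10⁻⁵ T.

B ≈ 10.8 μT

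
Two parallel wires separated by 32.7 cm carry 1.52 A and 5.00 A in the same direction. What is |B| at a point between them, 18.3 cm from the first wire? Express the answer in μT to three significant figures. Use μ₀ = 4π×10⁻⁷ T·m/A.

Each long wire gives B = μ₀I/(2πd). Distances are d₁ = 0.183 m and d₂ = 0.144 m.
B₁ = 1.66×10⁻⁶ T, B₂ = 6.94×10⁻⁶ T.
Between parallel currents the two contributions point in opposite directions, so they subtract. B = |B₁ − B₂| = |1.66×10⁻⁶ − 6.94×10⁻⁶| = 5.28×10⁻⁶ T.

B ≈ 5.28 μT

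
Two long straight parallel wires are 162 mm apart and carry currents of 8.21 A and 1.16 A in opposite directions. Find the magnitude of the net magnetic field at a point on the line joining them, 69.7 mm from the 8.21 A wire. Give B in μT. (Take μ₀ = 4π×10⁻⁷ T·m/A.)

B ≈ 26.1 μT

Each long wire gives B = μ₀I/(2πd). Distances are d₁ = 0.0697 m and d₂ = 0.0923 m.
B₁ = 2.36×10⁻⁵ T, B₂ = 2.51×10⁻⁶ T.
Between antiparallel currents both contributions point the same way, so they add. B = B₁ + B₂ = 2.36×10⁻⁵ + 2.51×10⁻⁶ = 2.61×10⁻⁵ T.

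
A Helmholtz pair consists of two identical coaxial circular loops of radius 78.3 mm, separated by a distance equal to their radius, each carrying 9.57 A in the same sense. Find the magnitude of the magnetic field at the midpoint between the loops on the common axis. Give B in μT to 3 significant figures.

B ≈ 110 μT

Each loop contributes B = μ₀IR²/[2(R²+z²)^(3/2)] on the axis, with z measured from that loop.
Loop 1 (z = 0.03915 m): B₁ = 5.49×10⁻⁵ T. Loop 2 (z = 0.03915 m): B₂ = 5.49×10⁻⁵ T.
The fields add: B = B₁ + B₂ = 1.10×10⁻⁴ T.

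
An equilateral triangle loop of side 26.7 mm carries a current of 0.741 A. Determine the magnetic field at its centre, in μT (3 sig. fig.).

B ≈ 50.0 μT

Each side is a finite straight segment at perpendicular distance d = a/(2 tan(π/3)) = 0.007708 m from the centre, with end-angles ±π/3.
One side contributes B₁ = (μ₀I/4πd)·2 sin(π/3) = 1.67×10⁻⁵ T.
All 3 sides add in the same direction: B = 3 × 1.67×10⁻⁵ = 5.00×10⁻⁵ T.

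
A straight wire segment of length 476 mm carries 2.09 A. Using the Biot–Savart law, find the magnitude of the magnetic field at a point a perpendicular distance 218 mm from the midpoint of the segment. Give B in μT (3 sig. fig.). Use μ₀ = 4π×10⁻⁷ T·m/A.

For a finite straight segment, B = (μ₀I/4πd)(sinθ₁ + sinθ₂), where θ₁, θ₂ are the angles from the perpendicular to each end.
The perpendicular from the point meets the wire at its midpoint, so each end is L/2 = 0.238 m away along the wire.
sinθ₁ = 0.238/√(0.238²+0.218²) = 0.7374; sinθ₂ = 0.238/√(0.238²+0.218²) = 0.7374.
B = (4π×10⁻⁷ × 2.09) / (4π × 0.218) × (0.7374 + 0.7374) = 1.41×10⁻⁶ T.

B ≈ 1.41 μT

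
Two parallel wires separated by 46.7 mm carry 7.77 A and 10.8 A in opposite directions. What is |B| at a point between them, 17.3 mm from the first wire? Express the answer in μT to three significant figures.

B ≈ 163 μT

Each long wire gives B = μ₀I/(2πd). Distances are d₁ = 0.0173 m and d₂ = 0.0294 m.
B₁ = 8.98×10⁻⁵ T, B₂ = 7.35×10⁻⁵ T.
Between antiparallel currents both contributions point the same way, so they add. B = B₁ + B₂ = 8.98×10⁻⁵ + 7.35×10⁻⁵ = 1.63×10⁻⁴ T.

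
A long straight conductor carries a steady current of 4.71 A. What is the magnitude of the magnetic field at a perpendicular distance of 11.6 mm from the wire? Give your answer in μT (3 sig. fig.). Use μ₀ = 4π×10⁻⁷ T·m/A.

For an infinitely long straight wire, B = μ₀I/(2πd).
B = (4π×10⁻⁷ × 4.71) / (2π × 0.0116) = 8.12×10⁻⁵ T.

B ≈ 81.2 μT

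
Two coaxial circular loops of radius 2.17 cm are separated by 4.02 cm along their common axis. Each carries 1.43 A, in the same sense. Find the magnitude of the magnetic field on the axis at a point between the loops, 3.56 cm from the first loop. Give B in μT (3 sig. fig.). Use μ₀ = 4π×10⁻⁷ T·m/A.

Each loop contributes B = μ₀IR²/[2(R²+z²)^(3/2)] on the axis, with z measured from that loop.
Loop 1 (z = 0.0356 m): B₁ = 5.84×10⁻⁶ T. Loop 2 (z = 0.0046 m): B₂ = 3.88×10⁻⁵ T.
The fields add: B = B₁ + B₂ = 4.46×10⁻⁵ T.

B ≈ 44.6 μT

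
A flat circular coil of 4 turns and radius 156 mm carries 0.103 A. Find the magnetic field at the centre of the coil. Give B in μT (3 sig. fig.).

B ≈ 1.66 μT

For an N-turn flat coil, B = Nμ₀I/(2R) with R = 0.156 m.
B = 4 × 4.15×10⁻⁷ T = 1.66×10⁻⁶ T.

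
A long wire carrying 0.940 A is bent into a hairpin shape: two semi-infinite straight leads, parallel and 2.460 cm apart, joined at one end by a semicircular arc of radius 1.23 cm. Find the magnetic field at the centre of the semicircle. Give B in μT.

B ≈ 39.3 μT

The semicircular arc contributes B_arc = μ₀I·π/(4πR) = μ₀I/(4R) = 2.40×10⁻⁵ T.
Each semi-infinite lead is at perpendicular distance R = 0.0123 m from the centre, with the perpendicular foot at its near end, so it contributes μ₀I/(4πR); both point the same way, together 1.53×10⁻⁵ T.
Arc and leads all point the same direction: B = 2.40×10⁻⁵ + 1.53×10⁻⁵ = 3.93×10⁻⁵ T.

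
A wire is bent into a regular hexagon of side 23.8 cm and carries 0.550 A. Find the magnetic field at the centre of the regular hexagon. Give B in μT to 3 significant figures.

Each side is a finite straight segment at perpendicular distance d = a/(2 tan(π/6)) = 0.2061 m from the centre, with end-angles ±π/6.
One side contributes B₁ = (μ₀I/4πd)·2 sin(π/6) = 2.67×10⁻⁷ T.
All 6 sides add in the same direction: B = 6 × 2.67×10⁻⁷ = 1.60×10⁻⁶ T.

B ≈ 1.60 μT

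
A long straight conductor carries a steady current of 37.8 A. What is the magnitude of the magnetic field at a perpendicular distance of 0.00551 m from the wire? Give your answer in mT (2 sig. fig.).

B ≈ 1.4 mT

For an infinitely long straight wire, B = μ₀I/(2πd).
B = (4π×10⁻⁷ × 37.8) / (2π × 0.00551) = 1.37×10⁻³ T.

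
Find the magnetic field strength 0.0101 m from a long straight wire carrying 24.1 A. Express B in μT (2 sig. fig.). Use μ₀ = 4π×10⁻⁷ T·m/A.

For an infinitely long straight wire, B = μ₀I/(2πd).
B = (4π×10⁻⁷ × 24.1) / (2π × 0.0101) = 4.77×10⁻⁴ T.

B ≈ 480 μT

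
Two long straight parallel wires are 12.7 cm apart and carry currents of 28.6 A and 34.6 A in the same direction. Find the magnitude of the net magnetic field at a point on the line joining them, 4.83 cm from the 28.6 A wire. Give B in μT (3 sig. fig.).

B ≈ 30.5 μT

Each long wire gives B = μ₀I/(2πd). Distances are d₁ = 0.0483 m and d₂ = 0.0787 m.
B₁ = 1.18×10⁻⁴ T, B₂ = 8.79×10⁻⁵ T.
Between parallel currents the two contributions point in opposite directions, so they subtract. B = |B₁ − B₂| = |1.18×10⁻⁴ − 8.79×10⁻⁵| = 3.05×10⁻⁵ T.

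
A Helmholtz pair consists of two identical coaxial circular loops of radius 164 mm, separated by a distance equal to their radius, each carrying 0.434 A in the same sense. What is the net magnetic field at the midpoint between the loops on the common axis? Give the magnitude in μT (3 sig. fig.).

Each loop contributes B = μ₀IR²/[2(R²+z²)^(3/2)] on the axis, with z measured from that loop.
Loop 1 (z = 0.082 m): B₁ = 1.19×10⁻⁶ T. Loop 2 (z = 0.082 m): B₂ = 1.19×10⁻⁶ T.
The fields add: B = B₁ + B₂ = 2.38×10⁻⁶ T.

B ≈ 2.38 μT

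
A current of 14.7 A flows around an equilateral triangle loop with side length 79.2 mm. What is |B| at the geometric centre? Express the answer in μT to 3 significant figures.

B ≈ 334 μT

Each side is a finite straight segment at perpendicular distance d = a/(2 tan(π/3)) = 0.02286 m from the centre, with end-angles ±π/3.
One side contributes B₁ = (μ₀I/4πd)·2 sin(π/3) = 1.11×10⁻⁴ T.
All 3 sides add in the same direction: B = 3 × 1.11×10⁻⁴ = 3.34×10⁻⁴ T.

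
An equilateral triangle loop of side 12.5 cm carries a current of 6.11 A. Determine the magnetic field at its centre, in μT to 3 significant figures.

B ≈ 88.0 μT

Each side is a finite straight segment at perpendicular distance d = a/(2 tan(π/3)) = 0.03608 m from the centre, with end-angles ±π/3.
One side contributes B₁ = (μ₀I/4πd)·2 sin(π/3) = 2.93×10⁻⁵ T.
All 3 sides add in the same direction: B = 3 × 2.93×10⁻⁵ = 8.80×10⁻⁵ T.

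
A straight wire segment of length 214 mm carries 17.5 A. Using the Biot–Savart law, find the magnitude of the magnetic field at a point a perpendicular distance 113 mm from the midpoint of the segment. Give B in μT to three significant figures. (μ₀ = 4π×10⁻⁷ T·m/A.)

For a finite straight segment, B = (μ₀I/4πd)(sinθ₁ + sinθ₂), where θ₁, θ₂ are the angles from the perpendicular to each end.
The perpendicular from the point meets the wire at its midpoint, so each end is L/2 = 0.107 m away along the wire.
sinθ₁ = 0.107/√(0.107²+0.113²) = 0.6876; sinθ₂ = 0.107/√(0.107²+0.113²) = 0.6876.
B = (4π×10⁻⁷ × 17.5) / (4π × 0.113) × (0.6876 + 0.6876) = 2.13×10⁻⁵ T.

B ≈ 21.3 μT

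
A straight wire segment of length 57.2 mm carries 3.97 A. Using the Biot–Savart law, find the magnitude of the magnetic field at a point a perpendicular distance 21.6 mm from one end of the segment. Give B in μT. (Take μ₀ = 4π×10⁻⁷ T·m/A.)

B ≈ 17.2 μT

For a finite straight segment, B = (μ₀I/4πd)(sinθ₁ + sinθ₂), where θ₁, θ₂ are the angles from the perpendicular to each end.
The perpendicular foot is at one end, so the two end-offsets along the wire are 0 and L = 0.0572 m.
sinθ₁ = 0/√(0²+0.0216²) = 0.0000; sinθ₂ = 0.0572/√(0.0572²+0.0216²) = 0.9355.
B = (4π×10⁻⁷ × 3.97) / (4π × 0.0216) × (0.0000 + 0.9355) = 1.72×10⁻⁵ T.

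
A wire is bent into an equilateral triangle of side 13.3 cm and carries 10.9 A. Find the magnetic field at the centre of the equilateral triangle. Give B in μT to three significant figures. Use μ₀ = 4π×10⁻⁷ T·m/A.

B ≈ 148 μT

Each side is a finite straight segment at perpendicular distance d = a/(2 tan(π/3)) = 0.03839 m from the centre, with end-angles ±π/3.
One side contributes B₁ = (μ₀I/4πd)·2 sin(π/3) = 4.92×10⁻⁵ T.
All 3 sides add in the same direction: B = 3 × 4.92×10⁻⁵ = 1.48×10⁻⁴ T.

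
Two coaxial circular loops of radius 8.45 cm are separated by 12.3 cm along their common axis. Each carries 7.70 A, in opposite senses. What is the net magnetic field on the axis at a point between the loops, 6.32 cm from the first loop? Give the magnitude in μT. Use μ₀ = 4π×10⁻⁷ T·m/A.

B ≈ 1.74 μT

Each loop contributes B = μ₀IR²/[2(R²+z²)^(3/2)] on the axis, with z measured from that loop.
Loop 1 (z = 0.0632 m): B₁ = 2.94×10⁻⁵ T. Loop 2 (z = 0.0598 m): B₂ = 3.11×10⁻⁵ T.
The fields oppose: B = |B₁ − B₂| = 1.74×10⁻⁶ T.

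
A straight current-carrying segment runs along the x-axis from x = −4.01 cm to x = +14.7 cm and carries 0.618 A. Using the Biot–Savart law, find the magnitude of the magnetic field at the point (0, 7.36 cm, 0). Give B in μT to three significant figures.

B ≈ 1.15 μT

For a finite straight segment, B = (μ₀I/4πd)(sinθ₁ + sinθ₂), where θ₁, θ₂ are the angles from the perpendicular to each end.
The perpendicular distance is d = 0.0736 m; the end-offsets along the wire are a = 0.0401 m and b = 0.147 m.
sinθ₁ = 0.0401/√(0.0401²+0.0736²) = 0.4784; sinθ₂ = 0.147/√(0.147²+0.0736²) = 0.8942.
B = (4π×10⁻⁷ × 0.618) / (4π × 0.0736) × (0.4784 + 0.8942) = 1.15×10⁻⁶ T.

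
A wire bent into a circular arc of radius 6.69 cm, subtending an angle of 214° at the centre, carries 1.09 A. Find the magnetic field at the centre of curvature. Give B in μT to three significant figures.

The Biot–Savart field of a circular arc at its centre is B = μ₀Iφ/(4πR), with φ = 3.735 rad.
B = (4π×10⁻⁷ × 1.09 × 3.735) / (4π × 0.0669) = 6.09×10⁻⁶ T.

B ≈ 6.09 μT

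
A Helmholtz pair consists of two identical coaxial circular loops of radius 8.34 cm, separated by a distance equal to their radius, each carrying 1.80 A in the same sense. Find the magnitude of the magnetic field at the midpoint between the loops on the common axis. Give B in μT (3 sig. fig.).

B ≈ 19.4 μT

Each loop contributes B = μ₀IR²/[2(R²+z²)^(3/2)] on the axis, with z measured from that loop.
Loop 1 (z = 0.0417 m): B₁ = 9.70×10⁻⁶ T. Loop 2 (z = 0.0417 m): B₂ = 9.70×10⁻⁶ T.
The fields add: B = B₁ + B₂ = 1.94×10⁻⁵ T.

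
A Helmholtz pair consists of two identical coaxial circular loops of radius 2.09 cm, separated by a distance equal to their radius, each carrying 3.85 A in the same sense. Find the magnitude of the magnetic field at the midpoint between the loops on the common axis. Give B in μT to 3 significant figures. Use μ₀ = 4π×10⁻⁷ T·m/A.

Each loop contributes B = μ₀IR²/[2(R²+z²)^(3/2)] on the axis, with z measured from that loop.
Loop 1 (z = 0.01045 m): B₁ = 8.28×10⁻⁵ T. Loop 2 (z = 0.01045 m): B₂ = 8.28×10⁻⁵ T.
The fields add: B = B₁ + B₂ = 1.66×10⁻⁴ T.

B ≈ 166 μT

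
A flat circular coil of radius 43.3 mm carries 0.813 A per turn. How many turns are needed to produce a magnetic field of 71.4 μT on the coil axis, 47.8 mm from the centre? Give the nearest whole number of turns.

N = 20

For an N-turn coil, B = Nμ₀IR²/[2(R²+z²)^(3/2)]. A single turn gives B₁ = 3.57×10⁻⁶ T with R = 0.0433 m, z = 0.0478 m.
N = B/B₁ = 7.14×10⁻⁵ / 3.57×10⁻⁶ = 20.00.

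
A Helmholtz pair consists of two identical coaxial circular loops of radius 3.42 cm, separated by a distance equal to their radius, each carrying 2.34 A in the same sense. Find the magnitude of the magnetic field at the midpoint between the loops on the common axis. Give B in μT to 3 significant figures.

B ≈ 61.5 μT

Each loop contributes B = μ₀IR²/[2(R²+z²)^(3/2)] on the axis, with z measured from that loop.
Loop 1 (z = 0.0171 m): B₁ = 3.08×10⁻⁵ T. Loop 2 (z = 0.0171 m): B₂ = 3.08×10⁻⁵ T.
The fields add: B = B₁ + B₂ = 6.15×10⁻⁵ T.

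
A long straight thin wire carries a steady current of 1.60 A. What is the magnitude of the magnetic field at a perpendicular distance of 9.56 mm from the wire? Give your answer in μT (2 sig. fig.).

B ≈ 33 μT

For an infinitely long straight wire, B = μ₀I/(2πd).
B = (4π×10⁻⁷ × 1.60) / (2π × 0.00956) = 3.35×10⁻⁵ T.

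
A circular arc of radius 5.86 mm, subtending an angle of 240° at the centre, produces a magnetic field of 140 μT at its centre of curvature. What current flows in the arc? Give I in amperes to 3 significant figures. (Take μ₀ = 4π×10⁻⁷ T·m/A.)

For a circular arc, B = μ₀Iφ/(4πR) with φ in radians; here φ = 4.189 rad.
So I = 4πRB/(μ₀φ) = 4π × 0.00586 × 1.40×10⁻⁴ / (4π×10⁻⁷ × 4.189) = 1.96 A.

I ≈ 1.96 A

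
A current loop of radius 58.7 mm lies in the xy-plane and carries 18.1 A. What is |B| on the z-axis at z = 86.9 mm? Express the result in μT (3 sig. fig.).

B ≈ 34.0 μT

On the axis of a circular loop, B = μ₀IR² / [2(R²+z²)^(3/2)].
R² + z² = (0.0587)² + (0.0869)² = 0.011 m², and (R²+z²)^(3/2) = 1.15×10⁻³ m³.
B = (4π×10⁻⁷ × 18.1 × 0.003446) / (2 × 1.15×10⁻³) = 3.40×10⁻⁵ T.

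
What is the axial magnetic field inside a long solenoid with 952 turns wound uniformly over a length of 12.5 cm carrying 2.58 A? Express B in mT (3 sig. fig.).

B ≈ 24.7 mT

Inside a long solenoid, B = μ₀nI with n = 7616 turns/m.
B = 4π×10⁻⁷ × 7616 × 2.58 = 2.47×10⁻² T.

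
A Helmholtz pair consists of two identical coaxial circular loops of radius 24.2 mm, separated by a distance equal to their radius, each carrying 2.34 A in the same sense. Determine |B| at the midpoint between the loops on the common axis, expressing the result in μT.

Each loop contributes B = μ₀IR²/[2(R²+z²)^(3/2)] on the axis, with z measured from that loop.
Loop 1 (z = 0.0121 m): B₁ = 4.35×10⁻⁵ T. Loop 2 (z = 0.0121 m): B₂ = 4.35×10⁻⁵ T.
The fields add: B = B₁ + B₂ = 8.69×10⁻⁵ T.

B ≈ 86.9 μT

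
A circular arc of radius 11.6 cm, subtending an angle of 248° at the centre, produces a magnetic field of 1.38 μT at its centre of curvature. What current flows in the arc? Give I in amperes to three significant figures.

I ≈ 0.370 A

For a circular arc, B = μ₀Iφ/(4πR) with φ in radians; here φ = 4.328 rad.
So I = 4πRB/(μ₀φ) = 4π × 0.116 × 1.38×10⁻⁶ / (4π×10⁻⁷ × 4.328) = 0.370 A.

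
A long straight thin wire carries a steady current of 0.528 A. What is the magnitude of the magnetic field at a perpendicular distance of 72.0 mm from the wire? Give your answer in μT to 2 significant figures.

For an infinitely long straight wire, B = μ₀I/(2πd).
B = (4π×10⁻⁷ × 0.528) / (2π × 0.072) = 1.47×10⁻⁶ T.

B ≈ 1.5 μT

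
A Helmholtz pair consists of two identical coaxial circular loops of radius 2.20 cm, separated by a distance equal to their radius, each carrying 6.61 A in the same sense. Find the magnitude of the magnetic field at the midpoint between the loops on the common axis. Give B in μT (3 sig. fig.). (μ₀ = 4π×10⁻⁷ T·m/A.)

Each loop contributes B = μ₀IR²/[2(R²+z²)^(3/2)] on the axis, with z measured from that loop.
Loop 1 (z = 0.011 m): B₁ = 1.35×10⁻⁴ T. Loop 2 (z = 0.011 m): B₂ = 1.35×10⁻⁴ T.
The fields add: B = B₁ + B₂ = 2.70×10⁻⁴ T.

B ≈ 270 μT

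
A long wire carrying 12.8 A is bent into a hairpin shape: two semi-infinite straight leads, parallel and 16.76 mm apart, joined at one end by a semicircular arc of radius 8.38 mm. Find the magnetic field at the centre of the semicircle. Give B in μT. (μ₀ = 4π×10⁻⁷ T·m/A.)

B ≈ 785 μT

The semicircular arc contributes B_arc = μ₀I·π/(4πR) = μ₀I/(4R) = 4.80×10⁻⁴ T.
Each semi-infinite lead is at perpendicular distance R = 0.00838 m from the centre, with the perpendicular foot at its near end, so it contributes μ₀I/(4πR); both point the same way, together 3.05×10⁻⁴ T.
Arc and leads all point the same direction: B = 4.80×10⁻⁴ + 3.05×10⁻⁴ = 7.85×10⁻⁴ T.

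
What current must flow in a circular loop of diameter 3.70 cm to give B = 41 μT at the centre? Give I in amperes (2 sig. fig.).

At the centre of a circular loop B = μ₀I/(2R), so I = 2RB/μ₀.
With R = 0.0185 m, I = 2 × 0.0185 × 4.10×10⁻⁵ / (4π×10⁻⁷) = 1.21 A.

I ≈ 1.2 A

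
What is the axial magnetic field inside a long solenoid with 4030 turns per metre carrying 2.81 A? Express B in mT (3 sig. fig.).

Inside a long solenoid, B = μ₀nI with n = 4030 turns/m.
B = 4π×10⁻⁷ × 4030 × 2.81 = 1.42×10⁻² T.

B ≈ 14.2 mT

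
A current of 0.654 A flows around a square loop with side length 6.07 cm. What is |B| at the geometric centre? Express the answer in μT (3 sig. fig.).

Each side is a finite straight segment at perpendicular distance d = a/(2 tan(π/4)) = 0.03035 m from the centre, with end-angles ±π/4.
One side contributes B₁ = (μ₀I/4πd)·2 sin(π/4) = 3.05×10⁻⁶ T.
All 4 sides add in the same direction: B = 4 × 3.05×10⁻⁶ = 1.22×10⁻⁵ T.

B ≈ 12.2 μT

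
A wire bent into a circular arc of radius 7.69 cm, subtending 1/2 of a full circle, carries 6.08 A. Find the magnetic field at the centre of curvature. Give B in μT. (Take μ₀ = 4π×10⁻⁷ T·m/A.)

The Biot–Savart field of a circular arc at its centre is B = μ₀Iφ/(4πR), with φ = 3.142 rad.
B = (4π×10⁻⁷ × 6.08 × 3.142) / (4π × 0.0769) = 2.48×10⁻⁵ T.

B ≈ 24.8 μT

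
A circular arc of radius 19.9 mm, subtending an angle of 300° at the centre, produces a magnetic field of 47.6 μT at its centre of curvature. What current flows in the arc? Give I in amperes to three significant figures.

I ≈ 1.81 A

For a circular arc, B = μ₀Iφ/(4πR) with φ in radians; here φ = 5.236 rad.
So I = 4πRB/(μ₀φ) = 4π × 0.0199 × 4.76×10⁻⁵ / (4π×10⁻⁷ × 5.236) = 1.81 A.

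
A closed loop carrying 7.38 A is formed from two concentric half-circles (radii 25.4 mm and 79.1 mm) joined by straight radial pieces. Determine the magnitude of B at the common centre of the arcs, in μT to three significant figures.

The radial connectors point toward the centre, so dl × r̂ = 0 and they contribute nothing.
Each semicircle gives μ₀I/(4R): inner arc 9.13×10⁻⁵ T, outer arc 2.93×10⁻⁵ T.
The two arcs carry current in opposite angular senses, so their fields oppose: B = |9.13×10⁻⁵ − 2.93×10⁻⁵| = 6.20×10⁻⁵ T.

B ≈ 62.0 μT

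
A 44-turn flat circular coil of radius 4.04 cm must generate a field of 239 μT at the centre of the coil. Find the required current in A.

For an N-turn coil, B = Nμ₀I/(2R) with R = 0.0404 m, so I = 2RB/(Nμ₀) = 2 × 0.0404 × 2.39×10⁻⁴ / (44 × 4π×10⁻⁷) = 0.349 A.

I ≈ 0.349 A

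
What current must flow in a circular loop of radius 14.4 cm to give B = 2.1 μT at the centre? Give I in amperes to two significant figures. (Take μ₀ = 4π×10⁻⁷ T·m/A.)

At the centre of a circular loop B = μ₀I/(2R), so I = 2RB/μ₀.
With R = 0.144 m, I = 2 × 0.144 × 2.10×10⁻⁶ / (4π×10⁻⁷) = 0.481 A.

I ≈ 0.48 A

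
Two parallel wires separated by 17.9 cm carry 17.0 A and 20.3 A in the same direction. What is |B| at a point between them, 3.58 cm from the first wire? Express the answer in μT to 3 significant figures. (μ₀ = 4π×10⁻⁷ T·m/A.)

B ≈ 66.6 μT

Each long wire gives B = μ₀I/(2πd). Distances are d₁ = 0.0358 m and d₂ = 0.1432 m.
B₁ = 9.50×10⁻⁵ T, B₂ = 2.84×10⁻⁵ T.
Between parallel currents the two contributions point in opposite directions, so they subtract. B = |B₁ − B₂| = |9.50×10⁻⁵ − 2.84×10⁻⁵| = 6.66×10⁻⁵ T.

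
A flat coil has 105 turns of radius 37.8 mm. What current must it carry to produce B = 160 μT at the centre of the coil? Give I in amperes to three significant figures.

I ≈ 0.0917 A

For an N-turn coil, B = Nμ₀I/(2R) with R = 0.0378 m, so I = 2RB/(Nμ₀) = 2 × 0.0378 × 1.60×10⁻⁴ / (105 × 4π×10⁻⁷) = 9.17×10⁻² A.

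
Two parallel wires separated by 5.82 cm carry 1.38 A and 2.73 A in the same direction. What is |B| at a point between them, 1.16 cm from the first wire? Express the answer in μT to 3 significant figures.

Each long wire gives B = μ₀I/(2πd). Distances are d₁ = 0.0116 m and d₂ = 0.0466 m.
B₁ = 2.38×10⁻⁵ T, B₂ = 1.17×10⁻⁵ T.
Between parallel currents the two contributions point in opposite directions, so they subtract. B = |B₁ − B₂| = |2.38×10⁻⁵ − 1.17×10⁻⁵| = 1.21×10⁻⁵ T.

B ≈ 12.1 μT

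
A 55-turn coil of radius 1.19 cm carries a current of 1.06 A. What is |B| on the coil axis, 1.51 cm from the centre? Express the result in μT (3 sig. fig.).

For an N-turn flat coil, B = Nμ₀IR²/[2(R²+z²)^(3/2)] with R = 0.0119 m, z = 0.0151 m.
B = 55 × 1.33×10⁻⁵ T = 7.30×10⁻⁴ T.

B ≈ 730 μT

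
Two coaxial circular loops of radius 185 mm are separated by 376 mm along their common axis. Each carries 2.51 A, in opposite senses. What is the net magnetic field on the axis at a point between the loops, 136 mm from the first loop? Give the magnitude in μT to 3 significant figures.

Each loop contributes B = μ₀IR²/[2(R²+z²)^(3/2)] on the axis, with z measured from that loop.
Loop 1 (z = 0.136 m): B₁ = 4.46×10⁻⁶ T. Loop 2 (z = 0.24 m): B₂ = 1.94×10⁻⁶ T.
The fields oppose: B = |B₁ − B₂| = 2.52×10⁻⁶ T.

B ≈ 2.52 μT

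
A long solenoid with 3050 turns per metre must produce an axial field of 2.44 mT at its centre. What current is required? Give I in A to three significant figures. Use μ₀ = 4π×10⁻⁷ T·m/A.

I ≈ 0.637 A

Inside a long solenoid B = μ₀nI with n = 3050 m⁻¹, so I = B/(μ₀n).
I = 2.44×10⁻³ / (4π×10⁻⁷ × 3050) = 0.637 A.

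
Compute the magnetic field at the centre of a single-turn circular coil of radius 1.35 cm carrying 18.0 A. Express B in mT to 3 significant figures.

B ≈ 0.838 mT

At the centre of a circular loop the Biot–Savart law gives B = μ₀I/(2R).
B = (4π×10⁻⁷ × 18.0) / (2 × 0.0135) = 8.38×10⁻⁴ T.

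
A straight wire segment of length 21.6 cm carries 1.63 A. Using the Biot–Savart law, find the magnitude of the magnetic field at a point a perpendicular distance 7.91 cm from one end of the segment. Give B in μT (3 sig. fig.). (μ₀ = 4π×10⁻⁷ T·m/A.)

For a finite straight segment, B = (μ₀I/4πd)(sinθ₁ + sinθ₂), where θ₁, θ₂ are the angles from the perpendicular to each end.
The perpendicular foot is at one end, so the two end-offsets along the wire are 0 and L = 0.216 m.
sinθ₁ = 0/√(0²+0.0791²) = 0.0000; sinθ₂ = 0.216/√(0.216²+0.0791²) = 0.9390.
B = (4π×10⁻⁷ × 1.63) / (4π × 0.0791) × (0.0000 + 0.9390) = 1.94×10⁻⁶ T.

B ≈ 1.94 μT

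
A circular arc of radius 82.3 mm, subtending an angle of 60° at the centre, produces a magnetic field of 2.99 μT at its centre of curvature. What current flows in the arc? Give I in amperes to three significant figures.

I ≈ 2.35 A

For a circular arc, B = μ₀Iφ/(4πR) with φ in radians; here φ = 1.047 rad.
So I = 4πRB/(μ₀φ) = 4π × 0.0823 × 2.99×10⁻⁶ / (4π×10⁻⁷ × 1.047) = 2.35 A.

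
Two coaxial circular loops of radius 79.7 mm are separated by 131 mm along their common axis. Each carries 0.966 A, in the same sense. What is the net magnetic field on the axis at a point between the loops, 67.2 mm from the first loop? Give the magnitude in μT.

B ≈ 7.03 μT

Each loop contributes B = μ₀IR²/[2(R²+z²)^(3/2)] on the axis, with z measured from that loop.
Loop 1 (z = 0.0672 m): B₁ = 3.40×10⁻⁶ T. Loop 2 (z = 0.0638 m): B₂ = 3.62×10⁻⁶ T.
The fields add: B = B₁ + B₂ = 7.03×10⁻⁶ T.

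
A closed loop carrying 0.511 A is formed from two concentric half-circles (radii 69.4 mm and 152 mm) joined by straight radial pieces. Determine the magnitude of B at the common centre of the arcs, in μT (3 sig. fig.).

The radial connectors point toward the centre, so dl × r̂ = 0 and they contribute nothing.
Each semicircle gives μ₀I/(4R): inner arc 2.31×10⁻⁶ T, outer arc 1.06×10⁻⁶ T.
The two arcs carry current in opposite angular senses, so their fields oppose: B = |2.31×10⁻⁶ − 1.06×10⁻⁶| = 1.26×10⁻⁶ T.

B ≈ 1.26 μT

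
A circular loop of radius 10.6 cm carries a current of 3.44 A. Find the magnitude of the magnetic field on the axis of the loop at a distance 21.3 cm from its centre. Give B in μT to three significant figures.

B ≈ 1.80 μT

On the axis of a circular loop, B = μ₀IR² / [2(R²+z²)^(3/2)].
R² + z² = (0.106)² + (0.213)² = 0.05661 m², and (R²+z²)^(3/2) = 1.35×10⁻² m³.
B = (4π×10⁻⁷ × 3.44 × 0.01124) / (2 × 1.35×10⁻²) = 1.80×10⁻⁶ T.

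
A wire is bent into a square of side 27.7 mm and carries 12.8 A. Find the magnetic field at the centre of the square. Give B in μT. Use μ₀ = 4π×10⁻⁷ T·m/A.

B ≈ 523 μT

Each side is a finite straight segment at perpendicular distance d = a/(2 tan(π/4)) = 0.01385 m from the centre, with end-angles ±π/4.
One side contributes B₁ = (μ₀I/4πd)·2 sin(π/4) = 1.31×10⁻⁴ T.
All 4 sides add in the same direction: B = 4 × 1.31×10⁻⁴ = 5.23×10⁻⁴ T.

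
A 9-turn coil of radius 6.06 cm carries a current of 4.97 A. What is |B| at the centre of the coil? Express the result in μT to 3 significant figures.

B ≈ 464 μT

For an N-turn flat coil, B = Nμ₀I/(2R) with R = 0.0606 m.
B = 9 × 5.15×10⁻⁵ T = 4.64×10⁻⁴ T.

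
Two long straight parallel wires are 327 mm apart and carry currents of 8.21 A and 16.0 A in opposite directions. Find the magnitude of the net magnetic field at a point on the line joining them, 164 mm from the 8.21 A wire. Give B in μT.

Each long wire gives B = μ₀I/(2πd). Distances are d₁ = 0.164 m and d₂ = 0.163 m.
B₁ = 1.00×10⁻⁵ T, B₂ = 1.96×10⁻⁵ T.
Between antiparallel currents both contributions point the same way, so they add. B = B₁ + B₂ = 1.00×10⁻⁵ + 1.96×10⁻⁵ = 2.96×10⁻⁵ T.

B ≈ 29.6 μT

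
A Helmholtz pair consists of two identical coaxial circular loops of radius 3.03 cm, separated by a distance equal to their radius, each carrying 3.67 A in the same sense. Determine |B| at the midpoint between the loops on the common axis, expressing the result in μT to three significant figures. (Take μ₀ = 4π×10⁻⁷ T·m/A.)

Each loop contributes B = μ₀IR²/[2(R²+z²)^(3/2)] on the axis, with z measured from that loop.
Loop 1 (z = 0.01515 m): B₁ = 5.45×10⁻⁵ T. Loop 2 (z = 0.01515 m): B₂ = 5.45×10⁻⁵ T.
The fields add: B = B₁ + B₂ = 1.09×10⁻⁴ T.

B ≈ 109 μT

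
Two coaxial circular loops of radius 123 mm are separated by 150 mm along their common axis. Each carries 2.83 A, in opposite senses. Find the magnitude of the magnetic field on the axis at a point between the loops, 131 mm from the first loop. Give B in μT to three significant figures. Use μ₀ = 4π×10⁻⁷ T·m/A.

B ≈ 9.32 μT

Each loop contributes B = μ₀IR²/[2(R²+z²)^(3/2)] on the axis, with z measured from that loop.
Loop 1 (z = 0.131 m): B₁ = 4.64×10⁻⁶ T. Loop 2 (z = 0.019 m): B₂ = 1.40×10⁻⁵ T.
The fields oppose: B = |B₁ − B₂| = 9.32×10⁻⁶ T.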